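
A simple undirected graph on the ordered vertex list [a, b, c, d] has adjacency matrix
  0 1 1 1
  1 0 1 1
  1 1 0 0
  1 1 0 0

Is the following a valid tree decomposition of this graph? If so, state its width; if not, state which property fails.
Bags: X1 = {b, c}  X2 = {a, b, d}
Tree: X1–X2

No — edge (a,c) lies in no bag.

A tree decomposition must satisfy three properties: every vertex lies in some bag; for every edge, both endpoints lie together in some bag; and for every vertex, the bags containing it form a connected subtree. Here edge (a,c) lies in no bag, so the decomposition is invalid.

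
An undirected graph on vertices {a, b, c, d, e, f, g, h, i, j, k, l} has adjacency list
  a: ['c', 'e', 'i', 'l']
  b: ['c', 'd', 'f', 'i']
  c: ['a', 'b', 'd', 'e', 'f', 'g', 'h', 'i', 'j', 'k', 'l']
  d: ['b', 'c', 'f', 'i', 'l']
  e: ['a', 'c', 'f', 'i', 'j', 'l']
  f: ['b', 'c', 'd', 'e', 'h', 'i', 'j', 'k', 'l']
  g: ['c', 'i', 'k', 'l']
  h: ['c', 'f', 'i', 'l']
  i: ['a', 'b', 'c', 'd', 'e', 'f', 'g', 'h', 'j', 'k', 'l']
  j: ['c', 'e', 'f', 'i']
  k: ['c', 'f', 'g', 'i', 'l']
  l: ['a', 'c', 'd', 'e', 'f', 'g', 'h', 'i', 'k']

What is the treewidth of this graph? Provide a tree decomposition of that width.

Treewidth 4.
Bags: B1 = {c, f, i, k, l}  B2 = {c, d, f, i, l}  B3 = {c, e, f, i, l}  B4 = {b, c, d, f, i}  B5 = {c, f, h, i, l}  B6 = {a, c, e, i, l}  B7 = {c, e, f, i, j}  B8 = {c, g, i, k, l}
Tree: B1–B2, B1–B3, B2–B4, B3–B5, B3–B6, B3–B7, B1–B8

Each bag holds 5 vertices, so the decomposition has width 4, which upper-bounds the treewidth. On the other hand G contains the 5-clique {c, g, i, k, l}. A clique must lie in a single bag of any decomposition, so no decomposition can have width below 4. Therefore the treewidth is 4.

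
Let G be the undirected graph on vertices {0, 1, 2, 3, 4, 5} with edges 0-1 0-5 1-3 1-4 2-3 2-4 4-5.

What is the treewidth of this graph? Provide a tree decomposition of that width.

Treewidth 2.
One such decomposition:
Bags: B1 = {2, 3, 4}  B2 = {1, 3, 4}  B3 = {1, 4, 5}  B4 = {0, 1, 5}
Tree: B1–B2, B2–B3, B3–B4

The largest bag has 3 vertices, giving width 2; this decomposition certifies tw(G) ≤ 2. For the lower bound, G contains the cycle 2–3–1–4–2, so G is not a forest; only forests have treewidth ≤ 1, hence tw(G) ≥ 2. The upper and lower bounds meet at 2, so that is the treewidth.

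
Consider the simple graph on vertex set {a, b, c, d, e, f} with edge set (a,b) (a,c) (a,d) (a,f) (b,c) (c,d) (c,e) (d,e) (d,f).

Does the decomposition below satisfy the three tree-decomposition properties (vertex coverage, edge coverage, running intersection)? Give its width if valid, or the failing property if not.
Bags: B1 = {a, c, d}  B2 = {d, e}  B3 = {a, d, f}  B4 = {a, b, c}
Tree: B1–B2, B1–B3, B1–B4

No — edge (c,e) lies in no bag.

A tree decomposition must satisfy three properties: every vertex lies in some bag; for every edge, both endpoints lie together in some bag; and for every vertex, the bags containing it form a connected subtree. Here edge (c,e) lies in no bag, so the decomposition is invalid.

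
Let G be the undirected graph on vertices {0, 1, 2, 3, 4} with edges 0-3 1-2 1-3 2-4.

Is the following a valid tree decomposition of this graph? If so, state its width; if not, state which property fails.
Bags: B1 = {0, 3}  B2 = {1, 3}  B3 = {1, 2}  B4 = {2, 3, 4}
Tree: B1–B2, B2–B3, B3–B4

A tree decomposition must satisfy three properties: every vertex lies in some bag; for every edge, both endpoints lie together in some bag; and for every vertex, the bags containing it form a connected subtree. Here bags containing vertex 3 are not connected in the tree, so the decomposition is invalid.

No — bags containing vertex 3 are not connected in the tree.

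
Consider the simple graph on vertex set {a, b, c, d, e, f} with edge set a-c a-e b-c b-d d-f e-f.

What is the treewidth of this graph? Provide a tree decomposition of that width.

Treewidth 2.
Bags: B1 = {b, d, f}  B2 = {b, c, f}  B3 = {a, c, f}  B4 = {a, e, f}
Tree: B1–B2, B2–B3, B3–B4

The largest bag has 3 vertices, giving width 2; this decomposition certifies tw(G) ≤ 2. For the lower bound, G contains the cycle f–d–b–c–a–e–f, so G is not a forest; only forests have treewidth ≤ 1, hence tw(G) ≥ 2. The upper and lower bounds meet at 2, so that is the treewidth.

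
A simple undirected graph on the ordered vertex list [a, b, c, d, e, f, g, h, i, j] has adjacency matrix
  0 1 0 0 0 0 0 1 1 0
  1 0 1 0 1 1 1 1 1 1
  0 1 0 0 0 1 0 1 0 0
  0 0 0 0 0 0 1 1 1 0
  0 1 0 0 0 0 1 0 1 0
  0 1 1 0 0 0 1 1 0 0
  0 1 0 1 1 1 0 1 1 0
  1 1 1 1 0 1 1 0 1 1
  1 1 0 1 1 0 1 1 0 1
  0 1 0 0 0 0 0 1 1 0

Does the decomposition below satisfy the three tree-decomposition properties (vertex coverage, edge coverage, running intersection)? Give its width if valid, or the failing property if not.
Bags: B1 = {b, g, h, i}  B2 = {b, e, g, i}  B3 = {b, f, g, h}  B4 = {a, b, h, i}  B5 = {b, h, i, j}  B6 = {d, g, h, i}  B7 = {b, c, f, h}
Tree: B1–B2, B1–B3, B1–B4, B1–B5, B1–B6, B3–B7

Vertex coverage: the bags together contain {a, b, c, d, e, f, g, h, i, j}, the full vertex set. Edge coverage: each edge of G has both endpoints in at least one bag. Running intersection: for every vertex, the bags containing it form a connected subtree. All three properties hold, so this is a valid tree decomposition of width max|bag| − 1 = 3, and hence tw(G) ≤ 3.

Yes; width 3.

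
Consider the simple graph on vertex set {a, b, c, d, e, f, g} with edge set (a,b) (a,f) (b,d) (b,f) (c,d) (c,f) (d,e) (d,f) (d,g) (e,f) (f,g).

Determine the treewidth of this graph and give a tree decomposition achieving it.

Treewidth 2.
Bags: B1 = {c, d, f}  B2 = {d, f, g}  B3 = {b, d, f}  B4 = {d, e, f}  B5 = {a, b, f}
Tree: B1–B2, B1–B3, B3–B4, B3–B5

Each bag holds 3 vertices, so the decomposition has width 2, which upper-bounds the treewidth. Conversely, {d, f, g} is a clique of size 3, and the vertices of any clique must share a bag in every tree decomposition; so some bag has ≥ 3 vertices and tw(G) ≥ 2. The upper and lower bounds meet at 2, so that is the treewidth.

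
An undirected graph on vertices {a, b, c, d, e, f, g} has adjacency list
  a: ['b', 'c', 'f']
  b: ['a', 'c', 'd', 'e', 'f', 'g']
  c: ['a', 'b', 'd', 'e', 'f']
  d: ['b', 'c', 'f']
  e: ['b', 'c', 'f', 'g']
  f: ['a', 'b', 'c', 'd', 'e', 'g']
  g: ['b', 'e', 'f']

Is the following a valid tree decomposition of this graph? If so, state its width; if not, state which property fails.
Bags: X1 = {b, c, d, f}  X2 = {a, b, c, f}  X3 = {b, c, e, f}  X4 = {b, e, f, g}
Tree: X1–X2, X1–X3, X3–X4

Checking the three conditions: (i) the bags cover all of {a, b, c, d, e, f, g}; (ii) for each edge, some bag contains both endpoints; (iii) the bags containing any fixed vertex form a subtree. All hold, so the decomposition is valid with width 4 − 1 = 3.

Yes; width 3.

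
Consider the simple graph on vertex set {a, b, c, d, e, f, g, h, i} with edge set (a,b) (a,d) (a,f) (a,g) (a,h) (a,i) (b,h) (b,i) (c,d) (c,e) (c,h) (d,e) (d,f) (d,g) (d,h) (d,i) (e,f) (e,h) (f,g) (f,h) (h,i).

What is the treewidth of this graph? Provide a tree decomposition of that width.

Each bag holds 4 vertices, so the decomposition has width 3, which upper-bounds the treewidth. Conversely, {a, d, f, g} is a clique of size 4, and the vertices of any clique must share a bag in every tree decomposition; so some bag has ≥ 4 vertices and tw(G) ≥ 3. Therefore the treewidth is 3.

Treewidth 3.
One optimal decomposition is:
Bags: B1 = {d, e, f, h}  B2 = {a, d, f, h}  B3 = {a, d, f, g}  B4 = {a, d, h, i}  B5 = {c, d, e, h}  B6 = {a, b, h, i}
Tree: B1–B2, B2–B3, B2–B4, B1–B5, B4–B6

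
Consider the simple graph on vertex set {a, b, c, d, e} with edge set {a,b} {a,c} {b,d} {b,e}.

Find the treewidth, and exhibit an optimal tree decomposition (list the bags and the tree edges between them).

Treewidth 1.
Bags: B1 = {a, b}  B2 = {b, e}  B3 = {a, c}  B4 = {b, d}
Tree: B1–B2, B1–B3, B2–B4

Each bag holds 2 vertices, so the decomposition has width 1, which upper-bounds the treewidth. Since G has at least one edge (e.g. a–b), it is not an edgeless graph, so tw(G) ≥ 1. Hence tw(G) = 1 exactly.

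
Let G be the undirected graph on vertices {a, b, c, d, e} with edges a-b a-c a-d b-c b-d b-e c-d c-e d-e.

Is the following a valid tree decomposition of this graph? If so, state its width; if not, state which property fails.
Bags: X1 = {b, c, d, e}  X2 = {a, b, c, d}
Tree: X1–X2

Checking the three conditions: (i) the bags cover all of {a, b, c, d, e}; (ii) for each edge, some bag contains both endpoints; (iii) the bags containing any fixed vertex form a subtree. All hold, so the decomposition is valid with width 4 − 1 = 3.

Yes; width 3.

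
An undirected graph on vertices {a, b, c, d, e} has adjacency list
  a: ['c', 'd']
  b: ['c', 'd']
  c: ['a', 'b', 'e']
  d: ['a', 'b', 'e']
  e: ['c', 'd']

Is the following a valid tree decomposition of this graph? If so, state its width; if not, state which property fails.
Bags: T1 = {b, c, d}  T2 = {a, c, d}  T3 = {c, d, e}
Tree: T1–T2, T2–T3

Every vertex of G appears in some bag (union = {a, b, c, d, e}); every edge is covered by a bag; and for each vertex v the set of bags containing v is connected in the bag tree. The decomposition is therefore valid. The largest bag has 3 vertices, so the width is 2.

Yes; width 2.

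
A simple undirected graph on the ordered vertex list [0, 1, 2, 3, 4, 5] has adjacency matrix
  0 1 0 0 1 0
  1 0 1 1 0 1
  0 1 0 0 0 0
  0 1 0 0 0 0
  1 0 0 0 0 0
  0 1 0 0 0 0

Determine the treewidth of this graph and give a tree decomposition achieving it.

Treewidth 1.
Bags: B1 = {1, 5}  B2 = {0, 1}  B3 = {0, 4}  B4 = {1, 3}  B5 = {1, 2}
Tree: B1–B2, B2–B3, B2–B4, B2–B5

Each bag holds 2 vertices, so the decomposition has width 1, which upper-bounds the treewidth. G has an edge, so its treewidth is at least 1. Therefore the treewidth is 1.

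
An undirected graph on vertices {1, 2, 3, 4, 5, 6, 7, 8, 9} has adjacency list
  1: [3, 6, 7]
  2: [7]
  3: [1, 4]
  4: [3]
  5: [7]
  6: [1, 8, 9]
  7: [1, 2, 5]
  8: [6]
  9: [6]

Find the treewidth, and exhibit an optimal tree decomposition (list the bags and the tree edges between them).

Treewidth 1.
One such decomposition:
Bags: B1 = {1, 7}  B2 = {1, 3}  B3 = {1, 6}  B4 = {5, 7}  B5 = {6, 8}  B6 = {6, 9}  B7 = {3, 4}  B8 = {2, 7}
Tree: B1–B2, B1–B3, B1–B4, B3–B5, B3–B6, B2–B7, B1–B8

Each bag holds 2 vertices, so the decomposition has width 1, which upper-bounds the treewidth. Since G has at least one edge (e.g. 7–1), it is not an edgeless graph, so tw(G) ≥ 1. Therefore the treewidth is 1.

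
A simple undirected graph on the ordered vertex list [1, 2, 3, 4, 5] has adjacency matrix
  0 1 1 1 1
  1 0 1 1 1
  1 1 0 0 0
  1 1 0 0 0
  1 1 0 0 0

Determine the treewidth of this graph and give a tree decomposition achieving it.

Treewidth 2.
Bags: B1 = {1, 2, 3}  B2 = {1, 2, 4}  B3 = {1, 2, 5}
Tree: B1–B2, B1–B3

The largest bag has 3 vertices, giving width 2; this decomposition certifies tw(G) ≤ 2. Conversely, {1, 2, 3} is a clique of size 3, and the vertices of any clique must share a bag in every tree decomposition; so some bag has ≥ 3 vertices and tw(G) ≥ 2. The upper and lower bounds meet at 2, so that is the treewidth.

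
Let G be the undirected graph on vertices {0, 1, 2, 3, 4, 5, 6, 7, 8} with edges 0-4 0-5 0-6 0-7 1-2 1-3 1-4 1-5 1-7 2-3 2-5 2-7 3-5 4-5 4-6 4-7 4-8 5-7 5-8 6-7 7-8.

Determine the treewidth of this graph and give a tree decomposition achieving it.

Treewidth 3.
One optimal decomposition is:
Bags: B1 = {1, 4, 5, 7}  B2 = {0, 4, 5, 7}  B3 = {0, 4, 6, 7}  B4 = {1, 2, 5, 7}  B5 = {1, 2, 3, 5}  B6 = {4, 5, 7, 8}
Tree: B1–B2, B2–B3, B1–B4, B4–B5, B2–B6

The largest bag has 4 vertices, giving width 3; this decomposition certifies tw(G) ≤ 3. Conversely, {1, 2, 3, 5} is a clique of size 4, and the vertices of any clique must share a bag in every tree decomposition; so some bag has ≥ 4 vertices and tw(G) ≥ 3. The upper and lower bounds meet at 3, so that is the treewidth.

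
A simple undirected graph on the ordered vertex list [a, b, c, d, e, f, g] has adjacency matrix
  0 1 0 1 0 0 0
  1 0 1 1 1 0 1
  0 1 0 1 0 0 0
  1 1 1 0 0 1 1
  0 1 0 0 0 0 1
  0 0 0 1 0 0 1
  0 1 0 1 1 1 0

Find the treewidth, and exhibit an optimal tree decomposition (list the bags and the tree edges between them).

Each bag holds 3 vertices, so the decomposition has width 2, which upper-bounds the treewidth. Conversely, {d, f, g} is a clique of size 3, and the vertices of any clique must share a bag in every tree decomposition; so some bag has ≥ 3 vertices and tw(G) ≥ 2. The upper and lower bounds meet at 2, so that is the treewidth.

Treewidth 2.
One optimal decomposition is:
Bags: B1 = {a, b, d}  B2 = {b, c, d}  B3 = {b, d, g}  B4 = {b, e, g}  B5 = {d, f, g}
Tree: B1–B2, B1–B3, B3–B4, B3–B5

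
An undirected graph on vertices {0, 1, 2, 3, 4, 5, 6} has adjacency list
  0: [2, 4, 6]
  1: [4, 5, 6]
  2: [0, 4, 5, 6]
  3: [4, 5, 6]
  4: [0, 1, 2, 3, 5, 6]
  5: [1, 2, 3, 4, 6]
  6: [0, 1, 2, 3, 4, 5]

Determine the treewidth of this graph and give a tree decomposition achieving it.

Each bag holds 4 vertices, so the decomposition has width 3, which upper-bounds the treewidth. On the other hand G contains the 4-clique {0, 2, 4, 6}. A clique must lie in a single bag of any decomposition, so no decomposition can have width below 3. The upper and lower bounds meet at 3, so that is the treewidth.

Treewidth 3.
Bags: B1 = {0, 2, 4, 6}  B2 = {2, 4, 5, 6}  B3 = {1, 4, 5, 6}  B4 = {3, 4, 5, 6}
Tree: B1–B2, B2–B3, B3–B4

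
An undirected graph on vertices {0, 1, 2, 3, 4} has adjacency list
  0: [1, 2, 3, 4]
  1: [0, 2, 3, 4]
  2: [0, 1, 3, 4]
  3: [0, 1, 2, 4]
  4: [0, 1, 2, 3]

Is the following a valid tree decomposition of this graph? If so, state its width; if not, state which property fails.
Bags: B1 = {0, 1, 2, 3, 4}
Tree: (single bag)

Every vertex of G appears in some bag (union = {0, 1, 2, 3, 4}); every edge is covered by a bag; and for each vertex v the set of bags containing v is connected in the bag tree. The decomposition is therefore valid. The largest bag has 5 vertices, so the width is 4.

Yes; width 4.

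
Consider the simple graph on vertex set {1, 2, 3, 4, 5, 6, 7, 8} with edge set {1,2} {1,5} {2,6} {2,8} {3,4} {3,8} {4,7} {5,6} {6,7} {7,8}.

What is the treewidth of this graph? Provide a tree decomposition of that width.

Treewidth 2.
Bags: B1 = {3, 4, 8}  B2 = {4, 7, 8}  B3 = {2, 7, 8}  B4 = {2, 6, 7}  B5 = {1, 2, 6}  B6 = {1, 5, 6}
Tree: B1–B2, B2–B3, B3–B4, B4–B5, B5–B6

Each bag holds 3 vertices, so the decomposition has width 2, which upper-bounds the treewidth. For the lower bound, G contains the cycle 3–4–7–8–3, so G is not a forest; only forests have treewidth ≤ 1, hence tw(G) ≥ 2. The upper and lower bounds meet at 2, so that is the treewidth.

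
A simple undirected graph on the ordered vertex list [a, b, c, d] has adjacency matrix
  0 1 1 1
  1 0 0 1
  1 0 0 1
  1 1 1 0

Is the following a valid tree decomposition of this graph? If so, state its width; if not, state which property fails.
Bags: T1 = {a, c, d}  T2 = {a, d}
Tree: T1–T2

No — vertex b appears in no bag.

A tree decomposition must satisfy three properties: every vertex lies in some bag; for every edge, both endpoints lie together in some bag; and for every vertex, the bags containing it form a connected subtree. Here vertex b appears in no bag, so the decomposition is invalid.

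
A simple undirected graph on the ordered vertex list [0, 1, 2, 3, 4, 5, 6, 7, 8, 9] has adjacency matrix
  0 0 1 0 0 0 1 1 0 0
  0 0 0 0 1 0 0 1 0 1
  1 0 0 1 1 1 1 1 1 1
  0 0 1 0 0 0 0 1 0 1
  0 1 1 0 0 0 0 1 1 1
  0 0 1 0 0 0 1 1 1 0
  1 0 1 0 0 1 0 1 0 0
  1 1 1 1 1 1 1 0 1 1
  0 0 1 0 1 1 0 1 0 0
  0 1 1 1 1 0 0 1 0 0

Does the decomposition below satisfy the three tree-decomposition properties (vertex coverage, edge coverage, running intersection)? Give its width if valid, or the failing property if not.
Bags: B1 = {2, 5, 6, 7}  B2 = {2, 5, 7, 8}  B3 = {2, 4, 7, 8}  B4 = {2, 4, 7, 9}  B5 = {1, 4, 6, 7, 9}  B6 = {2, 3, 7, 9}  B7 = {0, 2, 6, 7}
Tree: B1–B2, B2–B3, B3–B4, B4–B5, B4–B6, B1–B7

No — bags containing vertex 6 are not connected in the tree.

A tree decomposition must satisfy three properties: every vertex lies in some bag; for every edge, both endpoints lie together in some bag; and for every vertex, the bags containing it form a connected subtree. Here bags containing vertex 6 are not connected in the tree, so the decomposition is invalid.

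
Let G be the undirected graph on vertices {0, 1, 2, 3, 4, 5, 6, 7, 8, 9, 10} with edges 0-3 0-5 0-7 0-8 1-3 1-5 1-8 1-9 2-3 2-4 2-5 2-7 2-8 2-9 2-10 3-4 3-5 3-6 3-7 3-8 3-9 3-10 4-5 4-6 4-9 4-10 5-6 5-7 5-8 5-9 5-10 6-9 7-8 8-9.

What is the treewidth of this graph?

A width-4 tree decomposition is:
Bags: B1 = {2, 3, 5, 8, 9}  B2 = {2, 3, 5, 7, 8}  B3 = {2, 3, 4, 5, 9}  B4 = {2, 3, 4, 5, 10}  B5 = {0, 3, 5, 7, 8}  B6 = {1, 3, 5, 8, 9}  B7 = {3, 4, 5, 6, 9}
Tree: B1–B2, B1–B3, B3–B4, B2–B5, B1–B6, B3–B7
The largest bag has 5 vertices, giving width 4; this decomposition certifies tw(G) ≤ 4. On the other hand G contains the 5-clique {0, 3, 5, 7, 8}. A clique must lie in a single bag of any decomposition, so no decomposition can have width below 4. Combining the bounds, tw(G) = 4.

4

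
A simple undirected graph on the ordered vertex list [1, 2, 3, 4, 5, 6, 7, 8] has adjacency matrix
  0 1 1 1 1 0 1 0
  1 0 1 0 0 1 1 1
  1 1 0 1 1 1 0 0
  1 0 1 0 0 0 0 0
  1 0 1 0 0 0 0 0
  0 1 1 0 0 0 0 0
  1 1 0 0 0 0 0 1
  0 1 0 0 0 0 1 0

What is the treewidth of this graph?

2

A width-2 tree decomposition is:
Bags: B1 = {1, 2, 7}  B2 = {2, 7, 8}  B3 = {1, 2, 3}  B4 = {1, 3, 5}  B5 = {1, 3, 4}  B6 = {2, 3, 6}
Tree: B1–B2, B1–B3, B3–B4, B4–B5, B3–B6
Every bag has size at most 3, so the width is 3 − 1 = 2 and tw(G) ≤ 2. On the other hand G contains the 3-clique {2, 7, 8}. A clique must lie in a single bag of any decomposition, so no decomposition can have width below 2. Combining the bounds, tw(G) = 2.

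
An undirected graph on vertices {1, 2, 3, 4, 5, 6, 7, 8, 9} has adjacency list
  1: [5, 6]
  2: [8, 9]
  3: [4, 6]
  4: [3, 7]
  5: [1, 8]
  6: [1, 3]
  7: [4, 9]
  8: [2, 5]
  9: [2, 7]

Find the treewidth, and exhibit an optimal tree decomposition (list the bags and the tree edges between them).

Every bag has size at most 3, so the width is 3 − 1 = 2 and tw(G) ≤ 2. The edges 5–8–2–9–7–4–3–6–1–5 form a cycle, so G is not a tree and its treewidth is at least 2. Therefore the treewidth is 2.

Treewidth 2.
One optimal decomposition is:
Bags: B1 = {2, 5, 8}  B2 = {2, 5, 9}  B3 = {5, 7, 9}  B4 = {4, 5, 7}  B5 = {3, 4, 5}  B6 = {3, 5, 6}  B7 = {1, 5, 6}
Tree: B1–B2, B2–B3, B3–B4, B4–B5, B5–B6, B6–B7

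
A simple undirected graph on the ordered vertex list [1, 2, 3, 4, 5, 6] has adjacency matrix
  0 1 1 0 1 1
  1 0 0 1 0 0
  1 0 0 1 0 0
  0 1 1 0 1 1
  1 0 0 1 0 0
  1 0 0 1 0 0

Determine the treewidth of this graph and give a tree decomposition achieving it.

Treewidth 2.
One such decomposition:
Bags: B1 = {1, 4, 6}  B2 = {1, 4, 5}  B3 = {1, 2, 4}  B4 = {1, 3, 4}
Tree: B1–B2, B2–B3, B3–B4

The largest bag has 3 vertices, giving width 2; this decomposition certifies tw(G) ≤ 2. The edges 1–6–4–5–1 form a cycle, so G is not a tree and its treewidth is at least 2. Hence tw(G) = 2 exactly.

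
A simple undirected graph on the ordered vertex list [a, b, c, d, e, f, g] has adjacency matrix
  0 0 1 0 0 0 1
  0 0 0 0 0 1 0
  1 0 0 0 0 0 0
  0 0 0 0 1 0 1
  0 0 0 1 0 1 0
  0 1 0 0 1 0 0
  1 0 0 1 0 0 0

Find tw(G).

1

A width-1 tree decomposition is:
Bags: B1 = {a, c}  B2 = {a, g}  B3 = {d, g}  B4 = {d, e}  B5 = {e, f}  B6 = {b, f}
Tree: B1–B2, B2–B3, B3–B4, B4–B5, B5–B6
Each bag holds 2 vertices, so the decomposition has width 1, which upper-bounds the treewidth. G has an edge, so its treewidth is at least 1. Therefore the treewidth is 1.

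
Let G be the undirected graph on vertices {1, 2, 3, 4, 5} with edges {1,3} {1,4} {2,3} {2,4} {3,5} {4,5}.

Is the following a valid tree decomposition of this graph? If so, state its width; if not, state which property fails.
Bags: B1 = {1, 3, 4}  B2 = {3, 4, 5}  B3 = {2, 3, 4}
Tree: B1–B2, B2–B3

Yes; width 2.

Every vertex of G appears in some bag (union = {1, 2, 3, 4, 5}); every edge is covered by a bag; and for each vertex v the set of bags containing v is connected in the bag tree. The decomposition is therefore valid. The largest bag has 3 vertices, so the width is 2.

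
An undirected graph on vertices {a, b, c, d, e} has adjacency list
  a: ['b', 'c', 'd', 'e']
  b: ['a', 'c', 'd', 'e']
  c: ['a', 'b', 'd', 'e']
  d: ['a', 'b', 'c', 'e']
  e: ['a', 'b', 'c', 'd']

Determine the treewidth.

A width-4 tree decomposition is:
Bags: B1 = {a, b, c, d, e}
Tree: (single bag)
A single bag containing all 5 vertices is trivially a valid decomposition of width 4. For the lower bound, the 5 vertices {a, b, c, d, e} are pairwise adjacent, and any tree decomposition puts a clique entirely inside one bag — forcing width ≥ 4. The upper and lower bounds meet at 4, so that is the treewidth.

4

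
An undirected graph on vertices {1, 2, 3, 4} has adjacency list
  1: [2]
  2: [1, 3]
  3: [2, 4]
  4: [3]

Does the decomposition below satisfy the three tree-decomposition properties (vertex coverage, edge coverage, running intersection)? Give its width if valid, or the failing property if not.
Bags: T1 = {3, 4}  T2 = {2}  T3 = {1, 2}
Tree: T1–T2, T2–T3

A tree decomposition must satisfy three properties: every vertex lies in some bag; for every edge, both endpoints lie together in some bag; and for every vertex, the bags containing it form a connected subtree. Here edge (3,2) lies in no bag, so the decomposition is invalid.

No — edge (3,2) lies in no bag.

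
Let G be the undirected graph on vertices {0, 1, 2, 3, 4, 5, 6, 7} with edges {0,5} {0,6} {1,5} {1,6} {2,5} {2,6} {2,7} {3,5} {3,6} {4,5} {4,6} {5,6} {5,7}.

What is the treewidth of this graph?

A width-2 tree decomposition is:
Bags: B1 = {4, 5, 6}  B2 = {2, 5, 6}  B3 = {2, 5, 7}  B4 = {3, 5, 6}  B5 = {1, 5, 6}  B6 = {0, 5, 6}
Tree: B1–B2, B2–B3, B1–B4, B4–B5, B4–B6
The largest bag has 3 vertices, giving width 2; this decomposition certifies tw(G) ≤ 2. Conversely, {0, 5, 6} is a clique of size 3, and the vertices of any clique must share a bag in every tree decomposition; so some bag has ≥ 3 vertices and tw(G) ≥ 2. Combining the bounds, tw(G) = 2.

2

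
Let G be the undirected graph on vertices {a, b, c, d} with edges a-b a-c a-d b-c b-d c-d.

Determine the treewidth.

A width-3 tree decomposition is:
Bags: B1 = {a, b, c, d}
Tree: (single bag)
With just one bag of size 4, the width is 4 − 1 = 3, so tw(G) ≤ 3. For the lower bound, the 4 vertices {a, b, c, d} are pairwise adjacent, and any tree decomposition puts a clique entirely inside one bag — forcing width ≥ 3. Combining the bounds, tw(G) = 3.

3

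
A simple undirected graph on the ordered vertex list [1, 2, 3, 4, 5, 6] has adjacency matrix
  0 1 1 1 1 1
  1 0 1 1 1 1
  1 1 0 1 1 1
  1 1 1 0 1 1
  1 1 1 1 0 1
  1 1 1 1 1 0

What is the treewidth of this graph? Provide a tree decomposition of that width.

A single bag containing all 6 vertices is trivially a valid decomposition of width 5. Conversely, {1, 2, 3, 4, 5, 6} is a clique of size 6, and the vertices of any clique must share a bag in every tree decomposition; so some bag has ≥ 6 vertices and tw(G) ≥ 5. Hence tw(G) = 5 exactly.

Treewidth 5.
Bags: B1 = {1, 2, 3, 4, 5, 6}
Tree: (single bag)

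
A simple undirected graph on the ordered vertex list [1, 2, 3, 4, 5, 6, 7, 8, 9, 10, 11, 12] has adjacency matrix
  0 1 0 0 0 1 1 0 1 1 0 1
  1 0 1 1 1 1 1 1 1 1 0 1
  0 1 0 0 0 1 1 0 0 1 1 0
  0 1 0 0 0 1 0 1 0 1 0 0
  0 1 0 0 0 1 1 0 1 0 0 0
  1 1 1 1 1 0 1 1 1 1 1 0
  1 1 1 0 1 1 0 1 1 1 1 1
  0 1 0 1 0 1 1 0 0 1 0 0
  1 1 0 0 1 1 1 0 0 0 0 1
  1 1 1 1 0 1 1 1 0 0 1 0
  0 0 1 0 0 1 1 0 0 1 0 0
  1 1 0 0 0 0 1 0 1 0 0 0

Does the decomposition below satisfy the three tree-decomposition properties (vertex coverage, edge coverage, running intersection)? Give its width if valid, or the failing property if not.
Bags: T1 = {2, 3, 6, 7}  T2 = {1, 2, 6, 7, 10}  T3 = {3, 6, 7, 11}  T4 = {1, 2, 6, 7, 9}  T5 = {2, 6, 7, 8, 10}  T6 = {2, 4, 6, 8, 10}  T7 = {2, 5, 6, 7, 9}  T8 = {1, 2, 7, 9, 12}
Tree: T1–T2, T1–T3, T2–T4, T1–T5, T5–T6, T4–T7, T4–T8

No — edge (10,3) lies in no bag.

A tree decomposition must satisfy three properties: every vertex lies in some bag; for every edge, both endpoints lie together in some bag; and for every vertex, the bags containing it form a connected subtree. Here edge (10,3) lies in no bag, so the decomposition is invalid.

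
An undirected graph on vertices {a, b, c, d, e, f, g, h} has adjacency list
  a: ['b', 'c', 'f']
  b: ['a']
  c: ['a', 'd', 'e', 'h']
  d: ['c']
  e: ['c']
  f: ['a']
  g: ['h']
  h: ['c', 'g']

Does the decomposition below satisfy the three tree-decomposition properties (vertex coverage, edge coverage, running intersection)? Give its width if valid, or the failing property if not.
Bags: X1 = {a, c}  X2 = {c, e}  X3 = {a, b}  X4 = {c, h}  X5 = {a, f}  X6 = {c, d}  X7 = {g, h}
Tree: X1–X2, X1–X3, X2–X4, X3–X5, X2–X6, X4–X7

Yes; width 1.

Checking the three conditions: (i) the bags cover all of {a, b, c, d, e, f, g, h}; (ii) for each edge, some bag contains both endpoints; (iii) the bags containing any fixed vertex form a subtree. All hold, so the decomposition is valid with width 2 − 1 = 1.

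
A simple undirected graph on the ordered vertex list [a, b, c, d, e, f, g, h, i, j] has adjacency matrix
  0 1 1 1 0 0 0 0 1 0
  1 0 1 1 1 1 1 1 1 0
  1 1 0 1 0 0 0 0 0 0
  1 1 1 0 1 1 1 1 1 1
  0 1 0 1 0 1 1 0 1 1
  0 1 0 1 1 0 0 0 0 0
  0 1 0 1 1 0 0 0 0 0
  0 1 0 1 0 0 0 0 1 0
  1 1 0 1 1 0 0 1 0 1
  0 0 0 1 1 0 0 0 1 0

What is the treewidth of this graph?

3

A width-3 tree decomposition is:
Bags: B1 = {a, b, d, i}  B2 = {b, d, e, i}  B3 = {b, d, e, f}  B4 = {d, e, i, j}  B5 = {a, b, c, d}  B6 = {b, d, h, i}  B7 = {b, d, e, g}
Tree: B1–B2, B2–B3, B2–B4, B1–B5, B2–B6, B2–B7
The largest bag has 4 vertices, giving width 3; this decomposition certifies tw(G) ≤ 3. Conversely, {d, e, i, j} is a clique of size 4, and the vertices of any clique must share a bag in every tree decomposition; so some bag has ≥ 4 vertices and tw(G) ≥ 3. Combining the bounds, tw(G) = 3.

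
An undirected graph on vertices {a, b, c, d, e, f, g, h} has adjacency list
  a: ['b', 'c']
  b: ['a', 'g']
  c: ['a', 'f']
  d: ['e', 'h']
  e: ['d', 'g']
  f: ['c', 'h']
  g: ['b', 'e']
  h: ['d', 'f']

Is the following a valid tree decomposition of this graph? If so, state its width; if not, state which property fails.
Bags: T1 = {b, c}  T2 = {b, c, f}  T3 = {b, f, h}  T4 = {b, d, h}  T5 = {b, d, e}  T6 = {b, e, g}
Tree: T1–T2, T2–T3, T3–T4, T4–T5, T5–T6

No — vertex a appears in no bag.

A tree decomposition must satisfy three properties: every vertex lies in some bag; for every edge, both endpoints lie together in some bag; and for every vertex, the bags containing it form a connected subtree. Here vertex a appears in no bag, so the decomposition is invalid.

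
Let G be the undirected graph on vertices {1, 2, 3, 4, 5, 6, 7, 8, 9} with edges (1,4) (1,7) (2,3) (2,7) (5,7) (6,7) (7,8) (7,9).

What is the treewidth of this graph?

A width-1 tree decomposition is:
Bags: B1 = {1, 7}  B2 = {1, 4}  B3 = {7, 9}  B4 = {2, 7}  B5 = {6, 7}  B6 = {7, 8}  B7 = {5, 7}  B8 = {2, 3}
Tree: B1–B2, B1–B3, B3–B4, B3–B5, B4–B6, B5–B7, B4–B8
Every bag has size at most 2, so the width is 2 − 1 = 1 and tw(G) ≤ 1. Any graph with an edge has treewidth ≥ 1, and G has the edge 1–7. The upper and lower bounds meet at 1, so that is the treewidth.

1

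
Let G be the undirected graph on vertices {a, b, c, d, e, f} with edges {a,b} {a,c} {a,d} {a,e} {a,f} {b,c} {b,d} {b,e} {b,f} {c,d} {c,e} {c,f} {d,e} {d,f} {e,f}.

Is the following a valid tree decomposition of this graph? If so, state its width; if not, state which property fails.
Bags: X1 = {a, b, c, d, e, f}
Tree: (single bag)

Every vertex of G appears in some bag (union = {a, b, c, d, e, f}); every edge is covered by a bag; and for each vertex v the set of bags containing v is connected in the bag tree. The decomposition is therefore valid. The largest bag has 6 vertices, so the width is 5.

Yes; width 5.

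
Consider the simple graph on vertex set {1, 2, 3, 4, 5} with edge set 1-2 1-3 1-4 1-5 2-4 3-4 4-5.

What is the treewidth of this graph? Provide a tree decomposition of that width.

Each bag holds 3 vertices, so the decomposition has width 2, which upper-bounds the treewidth. On the other hand G contains the 3-clique {1, 2, 4}. A clique must lie in a single bag of any decomposition, so no decomposition can have width below 2. Hence tw(G) = 2 exactly.

Treewidth 2.
One such decomposition:
Bags: B1 = {1, 2, 4}  B2 = {1, 3, 4}  B3 = {1, 4, 5}
Tree: B1–B2, B2–B3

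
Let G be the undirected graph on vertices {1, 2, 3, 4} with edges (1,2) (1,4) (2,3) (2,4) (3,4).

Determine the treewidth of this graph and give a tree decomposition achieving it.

The largest bag has 3 vertices, giving width 2; this decomposition certifies tw(G) ≤ 2. For the lower bound, the 3 vertices {1, 2, 4} are pairwise adjacent, and any tree decomposition puts a clique entirely inside one bag — forcing width ≥ 2. Combining the bounds, tw(G) = 2.

Treewidth 2.
Bags: B1 = {1, 2, 4}  B2 = {2, 3, 4}
Tree: B1–B2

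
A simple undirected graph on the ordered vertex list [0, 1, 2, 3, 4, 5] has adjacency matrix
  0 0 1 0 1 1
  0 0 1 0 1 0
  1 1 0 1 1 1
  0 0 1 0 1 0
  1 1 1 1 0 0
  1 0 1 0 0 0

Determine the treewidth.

2

A width-2 tree decomposition is:
Bags: B1 = {0, 2, 4}  B2 = {2, 3, 4}  B3 = {1, 2, 4}  B4 = {0, 2, 5}
Tree: B1–B2, B1–B3, B1–B4
Each bag holds 3 vertices, so the decomposition has width 2, which upper-bounds the treewidth. Conversely, {0, 2, 4} is a clique of size 3, and the vertices of any clique must share a bag in every tree decomposition; so some bag has ≥ 3 vertices and tw(G) ≥ 2. Combining the bounds, tw(G) = 2.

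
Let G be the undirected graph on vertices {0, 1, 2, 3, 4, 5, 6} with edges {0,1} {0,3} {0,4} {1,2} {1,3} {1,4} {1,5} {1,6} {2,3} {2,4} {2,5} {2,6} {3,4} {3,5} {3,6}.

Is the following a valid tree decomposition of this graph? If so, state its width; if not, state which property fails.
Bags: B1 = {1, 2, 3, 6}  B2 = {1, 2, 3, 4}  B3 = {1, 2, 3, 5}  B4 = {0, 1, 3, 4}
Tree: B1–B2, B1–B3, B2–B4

Vertex coverage: the bags together contain {0, 1, 2, 3, 4, 5, 6}, the full vertex set. Edge coverage: each edge of G has both endpoints in at least one bag. Running intersection: for every vertex, the bags containing it form a connected subtree. All three properties hold, so this is a valid tree decomposition of width max|bag| − 1 = 3, and hence tw(G) ≤ 3.

Yes; width 3.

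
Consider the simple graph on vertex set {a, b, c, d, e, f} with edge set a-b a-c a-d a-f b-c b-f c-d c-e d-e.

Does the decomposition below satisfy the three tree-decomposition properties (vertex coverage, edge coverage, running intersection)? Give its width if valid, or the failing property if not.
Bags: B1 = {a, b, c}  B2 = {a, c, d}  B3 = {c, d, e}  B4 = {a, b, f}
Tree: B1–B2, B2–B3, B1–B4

Vertex coverage: the bags together contain {a, b, c, d, e, f}, the full vertex set. Edge coverage: each edge of G has both endpoints in at least one bag. Running intersection: for every vertex, the bags containing it form a connected subtree. All three properties hold, so this is a valid tree decomposition of width max|bag| − 1 = 2, and hence tw(G) ≤ 2.

Yes; width 2.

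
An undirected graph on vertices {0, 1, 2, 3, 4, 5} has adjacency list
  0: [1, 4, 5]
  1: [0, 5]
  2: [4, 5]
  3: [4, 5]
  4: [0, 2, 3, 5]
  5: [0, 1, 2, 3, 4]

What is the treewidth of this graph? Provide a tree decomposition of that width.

The largest bag has 3 vertices, giving width 2; this decomposition certifies tw(G) ≤ 2. On the other hand G contains the 3-clique {0, 1, 5}. A clique must lie in a single bag of any decomposition, so no decomposition can have width below 2. The upper and lower bounds meet at 2, so that is the treewidth.

Treewidth 2.
One such decomposition:
Bags: B1 = {0, 4, 5}  B2 = {0, 1, 5}  B3 = {3, 4, 5}  B4 = {2, 4, 5}
Tree: B1–B2, B1–B3, B3–B4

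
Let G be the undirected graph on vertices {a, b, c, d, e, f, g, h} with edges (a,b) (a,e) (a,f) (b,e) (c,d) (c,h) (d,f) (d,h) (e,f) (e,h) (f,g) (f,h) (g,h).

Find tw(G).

2

A width-2 tree decomposition is:
Bags: B1 = {a, e, f}  B2 = {a, b, e}  B3 = {e, f, h}  B4 = {d, f, h}  B5 = {c, d, h}  B6 = {f, g, h}
Tree: B1–B2, B1–B3, B3–B4, B4–B5, B4–B6
Each bag holds 3 vertices, so the decomposition has width 2, which upper-bounds the treewidth. For the lower bound, the 3 vertices {c, d, h} are pairwise adjacent, and any tree decomposition puts a clique entirely inside one bag — forcing width ≥ 2. The upper and lower bounds meet at 2, so that is the treewidth.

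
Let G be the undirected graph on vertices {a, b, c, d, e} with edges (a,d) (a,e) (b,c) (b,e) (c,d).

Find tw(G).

2

A width-2 tree decomposition is:
Bags: B1 = {a, b, e}  B2 = {a, b, c}  B3 = {a, c, d}
Tree: B1–B2, B2–B3
Each bag holds 3 vertices, so the decomposition has width 2, which upper-bounds the treewidth. The edges a–e–b–c–d–a form a cycle, so G is not a tree and its treewidth is at least 2. Combining the bounds, tw(G) = 2.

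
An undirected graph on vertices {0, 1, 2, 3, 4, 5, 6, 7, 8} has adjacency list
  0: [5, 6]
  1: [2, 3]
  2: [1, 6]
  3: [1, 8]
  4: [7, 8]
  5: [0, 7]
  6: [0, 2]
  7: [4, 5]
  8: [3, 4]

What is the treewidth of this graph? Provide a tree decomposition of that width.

The largest bag has 3 vertices, giving width 2; this decomposition certifies tw(G) ≤ 2. The edges 2–6–0–5–7–4–8–3–1–2 form a cycle, so G is not a tree and its treewidth is at least 2. Hence tw(G) = 2 exactly.

Treewidth 2.
One such decomposition:
Bags: B1 = {0, 2, 6}  B2 = {0, 2, 5}  B3 = {2, 5, 7}  B4 = {2, 4, 7}  B5 = {2, 4, 8}  B6 = {2, 3, 8}  B7 = {1, 2, 3}
Tree: B1–B2, B2–B3, B3–B4, B4–B5, B5–B6, B6–B7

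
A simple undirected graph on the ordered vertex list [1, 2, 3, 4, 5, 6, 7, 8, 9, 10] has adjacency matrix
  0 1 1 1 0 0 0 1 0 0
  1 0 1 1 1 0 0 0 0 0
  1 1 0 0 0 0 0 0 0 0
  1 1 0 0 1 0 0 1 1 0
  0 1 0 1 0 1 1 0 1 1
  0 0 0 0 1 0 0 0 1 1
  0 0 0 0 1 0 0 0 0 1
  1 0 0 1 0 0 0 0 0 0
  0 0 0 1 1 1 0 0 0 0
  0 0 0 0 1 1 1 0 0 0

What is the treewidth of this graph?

A width-2 tree decomposition is:
Bags: B1 = {5, 6, 9}  B2 = {4, 5, 9}  B3 = {5, 6, 10}  B4 = {2, 4, 5}  B5 = {1, 2, 4}  B6 = {5, 7, 10}  B7 = {1, 4, 8}  B8 = {1, 2, 3}
Tree: B1–B2, B1–B3, B2–B4, B4–B5, B3–B6, B5–B7, B5–B8
Every bag has size at most 3, so the width is 3 − 1 = 2 and tw(G) ≤ 2. For the lower bound, the 3 vertices {1, 4, 8} are pairwise adjacent, and any tree decomposition puts a clique entirely inside one bag — forcing width ≥ 2. Combining the bounds, tw(G) = 2.

2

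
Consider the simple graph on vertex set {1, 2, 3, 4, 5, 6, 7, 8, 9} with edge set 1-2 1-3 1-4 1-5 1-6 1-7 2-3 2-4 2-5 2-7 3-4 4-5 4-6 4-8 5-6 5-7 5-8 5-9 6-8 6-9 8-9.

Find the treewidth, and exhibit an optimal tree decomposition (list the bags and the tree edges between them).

Treewidth 3.
Bags: B1 = {1, 4, 5, 6}  B2 = {4, 5, 6, 8}  B3 = {1, 2, 4, 5}  B4 = {5, 6, 8, 9}  B5 = {1, 2, 5, 7}  B6 = {1, 2, 3, 4}
Tree: B1–B2, B1–B3, B2–B4, B3–B5, B3–B6

The largest bag has 4 vertices, giving width 3; this decomposition certifies tw(G) ≤ 3. On the other hand G contains the 4-clique {1, 2, 3, 4}. A clique must lie in a single bag of any decomposition, so no decomposition can have width below 3. Therefore the treewidth is 3.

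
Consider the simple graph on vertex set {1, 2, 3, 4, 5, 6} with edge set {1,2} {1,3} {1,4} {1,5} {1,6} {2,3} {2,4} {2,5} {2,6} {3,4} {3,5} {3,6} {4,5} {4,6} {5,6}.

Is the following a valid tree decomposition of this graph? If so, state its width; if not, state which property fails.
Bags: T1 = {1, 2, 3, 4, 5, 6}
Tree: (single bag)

Yes; width 5.

Checking the three conditions: (i) the bags cover all of {1, 2, 3, 4, 5, 6}; (ii) for each edge, some bag contains both endpoints; (iii) the bags containing any fixed vertex form a subtree. All hold, so the decomposition is valid with width 6 − 1 = 5.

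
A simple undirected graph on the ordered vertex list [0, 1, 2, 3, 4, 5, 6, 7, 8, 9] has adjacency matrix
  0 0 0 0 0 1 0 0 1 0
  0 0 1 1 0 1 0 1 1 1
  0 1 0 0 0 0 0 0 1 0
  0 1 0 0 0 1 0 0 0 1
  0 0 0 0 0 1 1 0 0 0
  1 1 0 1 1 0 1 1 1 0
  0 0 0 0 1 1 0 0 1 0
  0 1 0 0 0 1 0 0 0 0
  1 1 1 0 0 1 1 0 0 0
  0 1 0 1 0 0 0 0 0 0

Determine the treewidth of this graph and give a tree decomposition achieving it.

Treewidth 2.
One optimal decomposition is:
Bags: B1 = {5, 6, 8}  B2 = {1, 5, 8}  B3 = {4, 5, 6}  B4 = {1, 3, 5}  B5 = {0, 5, 8}  B6 = {1, 3, 9}  B7 = {1, 5, 7}  B8 = {1, 2, 8}
Tree: B1–B2, B1–B3, B2–B4, B2–B5, B4–B6, B2–B7, B2–B8

The largest bag has 3 vertices, giving width 2; this decomposition certifies tw(G) ≤ 2. On the other hand G contains the 3-clique {1, 3, 9}. A clique must lie in a single bag of any decomposition, so no decomposition can have width below 2. Hence tw(G) = 2 exactly.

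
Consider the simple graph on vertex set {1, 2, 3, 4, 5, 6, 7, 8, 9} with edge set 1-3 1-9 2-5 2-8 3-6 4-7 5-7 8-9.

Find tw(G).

1

A width-1 tree decomposition is:
Bags: B1 = {3, 6}  B2 = {1, 3}  B3 = {1, 9}  B4 = {8, 9}  B5 = {2, 8}  B6 = {2, 5}  B7 = {5, 7}  B8 = {4, 7}
Tree: B1–B2, B2–B3, B3–B4, B4–B5, B5–B6, B6–B7, B7–B8
The largest bag has 2 vertices, giving width 1; this decomposition certifies tw(G) ≤ 1. Since G has at least one edge (e.g. 6–3), it is not an edgeless graph, so tw(G) ≥ 1. Therefore the treewidth is 1.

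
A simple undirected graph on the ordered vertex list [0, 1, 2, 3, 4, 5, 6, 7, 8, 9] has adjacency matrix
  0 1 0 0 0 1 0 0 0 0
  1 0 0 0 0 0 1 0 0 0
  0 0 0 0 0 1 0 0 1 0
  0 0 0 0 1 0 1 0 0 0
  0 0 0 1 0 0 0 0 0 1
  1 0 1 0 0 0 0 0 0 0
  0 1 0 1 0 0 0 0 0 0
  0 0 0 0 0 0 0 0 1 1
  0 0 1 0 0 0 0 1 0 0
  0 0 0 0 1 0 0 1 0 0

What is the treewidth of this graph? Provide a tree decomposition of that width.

The largest bag has 3 vertices, giving width 2; this decomposition certifies tw(G) ≤ 2. Since 8–7–9–4–3–6–1–0–5–2–8 is a cycle in G, G is not acyclic. Forests are exactly the graphs of treewidth ≤ 1, so tw(G) ≥ 2. Combining the bounds, tw(G) = 2.

Treewidth 2.
One optimal decomposition is:
Bags: B1 = {7, 8, 9}  B2 = {4, 8, 9}  B3 = {3, 4, 8}  B4 = {3, 6, 8}  B5 = {1, 6, 8}  B6 = {0, 1, 8}  B7 = {0, 5, 8}  B8 = {2, 5, 8}
Tree: B1–B2, B2–B3, B3–B4, B4–B5, B5–B6, B6–B7, B7–B8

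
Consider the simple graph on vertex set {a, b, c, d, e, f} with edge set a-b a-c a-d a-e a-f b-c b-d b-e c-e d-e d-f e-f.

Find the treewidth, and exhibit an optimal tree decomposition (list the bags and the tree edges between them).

Treewidth 3.
Bags: B1 = {a, b, c, e}  B2 = {a, b, d, e}  B3 = {a, d, e, f}
Tree: B1–B2, B2–B3

The largest bag has 4 vertices, giving width 3; this decomposition certifies tw(G) ≤ 3. On the other hand G contains the 4-clique {a, d, e, f}. A clique must lie in a single bag of any decomposition, so no decomposition can have width below 3. Hence tw(G) = 3 exactly.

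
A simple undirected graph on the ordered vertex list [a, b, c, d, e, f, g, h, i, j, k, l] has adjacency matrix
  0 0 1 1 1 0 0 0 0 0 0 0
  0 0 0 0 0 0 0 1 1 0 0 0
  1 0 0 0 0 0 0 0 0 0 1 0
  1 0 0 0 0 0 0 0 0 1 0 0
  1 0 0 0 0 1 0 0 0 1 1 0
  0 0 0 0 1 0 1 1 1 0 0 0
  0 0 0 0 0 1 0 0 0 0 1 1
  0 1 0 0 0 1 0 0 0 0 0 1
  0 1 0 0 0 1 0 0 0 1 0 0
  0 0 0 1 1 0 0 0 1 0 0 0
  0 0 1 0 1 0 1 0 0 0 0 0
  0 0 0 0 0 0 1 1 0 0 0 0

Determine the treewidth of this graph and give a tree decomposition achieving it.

The largest bag has 4 vertices, giving width 3; this decomposition certifies tw(G) ≤ 3. For the lower bound: the 4 vertex sets {a,c,d}, {k}, {e}, {f,g,i,j} are disjoint, each induces a connected subgraph, and every pair is joined by at least one edge of G. Contracting each set to a single vertex therefore yields K_{4} as a minor, and since treewidth is minor-monotone, tw(G) ≥ tw(K_{4}) = 3. The upper and lower bounds meet at 3, so that is the treewidth.

Treewidth 3.
Bags: B1 = {a, c, d, k}  B2 = {a, d, e, k}  B3 = {d, e, j, k}  B4 = {e, g, j, k}  B5 = {e, f, g, j}  B6 = {f, g, i, j}  B7 = {f, g, i, l}  B8 = {f, h, i, l}  B9 = {b, h, i, l}
Tree: B1–B2, B2–B3, B3–B4, B4–B5, B5–B6, B6–B7, B7–B8, B8–B9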